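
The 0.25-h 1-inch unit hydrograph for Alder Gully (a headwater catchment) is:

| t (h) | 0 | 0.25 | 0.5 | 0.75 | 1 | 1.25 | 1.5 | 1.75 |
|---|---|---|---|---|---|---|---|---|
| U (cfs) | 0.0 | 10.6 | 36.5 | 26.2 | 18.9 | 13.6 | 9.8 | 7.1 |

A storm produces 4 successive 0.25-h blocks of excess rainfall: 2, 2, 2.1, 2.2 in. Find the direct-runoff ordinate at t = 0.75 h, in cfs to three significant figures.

By discrete convolution, Q_j = Σ (P_i / 1 in) · U_{j−i}.
At t = 0.75 h (j=3): Q = (2/1)·26.2 + (2/1)·36.5 + (2.1/1)·10.6 + (2.2/1)·0.0 = 148 cfs.

Q ≈ 148 cfs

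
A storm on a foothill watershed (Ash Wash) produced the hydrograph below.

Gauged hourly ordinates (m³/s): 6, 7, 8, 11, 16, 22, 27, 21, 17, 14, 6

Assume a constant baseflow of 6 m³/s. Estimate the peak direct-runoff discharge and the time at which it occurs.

Q_p = 21.0 m³/s at t = 6 h

Subtracting baseflow gives direct-runoff ordinates: 0.0, 1.0, 2.0, 5.0, 10.0, 16.0, 21.0, 15.0, 11.0, 8.0, 0.0 m³/s.
The maximum is 21.0 m³/s, occurring at the reading for t = 6 h.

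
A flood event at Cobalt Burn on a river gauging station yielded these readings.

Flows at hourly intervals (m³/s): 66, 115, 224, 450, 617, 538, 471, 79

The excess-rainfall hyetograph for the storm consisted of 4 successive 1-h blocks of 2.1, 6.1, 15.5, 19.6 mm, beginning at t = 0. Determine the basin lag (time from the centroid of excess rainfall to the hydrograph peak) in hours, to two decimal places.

t_L ≈ 1.29 h

Centroid of excess rainfall: t_c = Σ P_i·t̄_i / ΣP_i = 2.7148 h (block centres at 0.5, 1.5, 2.5, 3.5 h).
Hydrograph peak occurs at t = 4 h, so basin lag t_L = 4 − 2.7148 = 1.29 h.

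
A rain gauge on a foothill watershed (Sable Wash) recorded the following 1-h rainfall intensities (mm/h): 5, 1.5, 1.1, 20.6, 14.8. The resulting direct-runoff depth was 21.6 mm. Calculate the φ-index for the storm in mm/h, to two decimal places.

φ ≈ 6.90 mm/h

Only the 2 blocks with intensity above φ contribute runoff: 20.6, 14.8 mm/h.
Σ(I−φ)·Δt = d  ⇒  (20.6+14.8 − 2φ)·1 = 21.6
φ = (35.40 − 21.6/1) / 2 = 6.90 mm/h.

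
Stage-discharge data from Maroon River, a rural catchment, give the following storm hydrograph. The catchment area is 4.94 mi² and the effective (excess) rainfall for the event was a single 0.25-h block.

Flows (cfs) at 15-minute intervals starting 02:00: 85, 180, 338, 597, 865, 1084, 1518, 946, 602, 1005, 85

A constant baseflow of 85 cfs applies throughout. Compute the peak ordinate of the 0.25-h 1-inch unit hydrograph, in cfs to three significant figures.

U_p ≈ 2870 cfs

Direct runoff: 0.0, 95.0, 253.0, 512.0, 780.0, 999.0, 1433.0, 861.0, 517.0, 920.0, 0.0 cfs; ΣQ_DR = 6370 cfs, peak = 1433.0 cfs.
Runoff depth d = ΣQ_DR·Δt / A = 6370 × 900 / (4.94 mi²) = 0.4995 in.
The 1-inch UH is the DRH scaled by (1 in)/d, so U_p = 1433.0 × 1/0.4995 = 2870 cfs.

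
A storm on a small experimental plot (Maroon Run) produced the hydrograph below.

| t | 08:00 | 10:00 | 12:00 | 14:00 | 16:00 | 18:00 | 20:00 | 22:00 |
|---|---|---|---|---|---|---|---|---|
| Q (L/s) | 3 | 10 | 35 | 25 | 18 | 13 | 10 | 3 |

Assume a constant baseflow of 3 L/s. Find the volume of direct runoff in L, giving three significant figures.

Direct-runoff ordinates (Q − Q_b): 0.0, 7.0, 32.0, 22.0, 15.0, 10.0, 7.0, 0.0 L/s.
ΣQ_DR = 93.00 L/s.
With Δt = 2 h = 7200 s, V = ΣQ_DR · Δt = 93.00 × 7200 = 6.70 × 10^5 L.

V ≈ 6.70 × 10^5 L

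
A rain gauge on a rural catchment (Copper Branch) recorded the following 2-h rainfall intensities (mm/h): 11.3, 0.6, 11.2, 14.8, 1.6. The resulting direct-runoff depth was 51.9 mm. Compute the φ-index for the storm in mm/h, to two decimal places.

Only the 3 blocks with intensity above φ contribute runoff: 11.3, 11.2, 14.8 mm/h.
Σ(I−φ)·Δt = d  ⇒  (11.3+11.2+14.8 − 3φ)·2 = 51.9
φ = (37.30 − 51.9/2) / 3 = 3.78 mm/h.

φ ≈ 3.78 mm/h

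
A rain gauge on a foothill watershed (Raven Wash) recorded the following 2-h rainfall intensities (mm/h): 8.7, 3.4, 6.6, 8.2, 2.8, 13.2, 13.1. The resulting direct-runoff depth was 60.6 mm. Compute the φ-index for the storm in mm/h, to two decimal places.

Only the 5 blocks with intensity above φ contribute runoff: 8.7, 6.6, 8.2, 13.2, 13.1 mm/h.
Σ(I−φ)·Δt = d  ⇒  (8.7+6.6+8.2+13.2+13.1 − 5φ)·2 = 60.6
φ = (49.80 − 60.6/2) / 5 = 3.90 mm/h.

φ ≈ 3.90 mm/h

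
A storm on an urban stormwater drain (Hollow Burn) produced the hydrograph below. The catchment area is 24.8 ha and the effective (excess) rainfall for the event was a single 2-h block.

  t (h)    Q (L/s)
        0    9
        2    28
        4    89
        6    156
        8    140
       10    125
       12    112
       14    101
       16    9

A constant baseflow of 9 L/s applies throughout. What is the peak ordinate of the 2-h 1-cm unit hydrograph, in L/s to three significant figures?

Direct runoff: 0.0, 19.0, 80.0, 147.0, 131.0, 116.0, 103.0, 92.0, 0.0 L/s; ΣQ_DR = 688.0 L/s, peak = 147.0 L/s.
Runoff depth d = ΣQ_DR·Δt / A = 688.0 × 7200 / (24.8 ha) = 19.97 mm.
The 1-cm UH is the DRH scaled by (10 mm)/d, so U_p = 147.0 × 10/19.97 = 73.6 L/s.

U_p ≈ 73.6 L/s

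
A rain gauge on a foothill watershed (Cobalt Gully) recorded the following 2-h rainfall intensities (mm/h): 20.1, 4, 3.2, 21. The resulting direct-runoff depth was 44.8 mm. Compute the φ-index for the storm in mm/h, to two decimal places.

φ ≈ 9.35 mm/h

Only the 2 blocks with intensity above φ contribute runoff: 20.1, 21 mm/h.
Σ(I−φ)·Δt = d  ⇒  (20.1+21 − 2φ)·2 = 44.8
φ = (41.10 − 44.8/2) / 2 = 9.35 mm/h.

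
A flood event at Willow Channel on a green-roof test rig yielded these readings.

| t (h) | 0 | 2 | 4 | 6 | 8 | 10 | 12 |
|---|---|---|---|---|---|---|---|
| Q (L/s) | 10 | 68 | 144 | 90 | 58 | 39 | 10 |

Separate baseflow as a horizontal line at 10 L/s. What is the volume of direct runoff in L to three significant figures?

V ≈ 2.51 × 10^6 L

Direct-runoff ordinates (Q − Q_b): 0.0, 58.0, 134.0, 80.0, 48.0, 29.0, 0.0 L/s.
ΣQ_DR = 349.0 L/s.
With Δt = 2 h = 7200 s, V = ΣQ_DR · Δt = 349.0 × 7200 = 2.51 × 10^6 L.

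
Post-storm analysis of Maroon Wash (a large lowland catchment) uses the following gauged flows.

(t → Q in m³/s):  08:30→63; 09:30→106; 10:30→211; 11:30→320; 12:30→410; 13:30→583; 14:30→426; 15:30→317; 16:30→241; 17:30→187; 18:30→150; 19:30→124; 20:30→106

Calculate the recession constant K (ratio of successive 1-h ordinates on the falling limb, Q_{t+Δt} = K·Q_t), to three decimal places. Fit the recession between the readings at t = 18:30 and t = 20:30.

K ≈ 0.841

Using the recession-limb readings at t = 18:30 and t = 20:30: Q falls from 150 to 106 m³/s over 2 intervals.
K = (Q₂/Q₁)^(1/2) = (106/150)^(1/2) = 0.841.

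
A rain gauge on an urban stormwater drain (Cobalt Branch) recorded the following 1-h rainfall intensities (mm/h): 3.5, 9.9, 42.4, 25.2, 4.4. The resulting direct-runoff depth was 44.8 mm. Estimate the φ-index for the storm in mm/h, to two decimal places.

φ ≈ 11.40 mm/h

Only the 2 blocks with intensity above φ contribute runoff: 42.4, 25.2 mm/h.
Σ(I−φ)·Δt = d  ⇒  (42.4+25.2 − 2φ)·1 = 44.8
φ = (67.60 − 44.8/1) / 2 = 11.40 mm/h.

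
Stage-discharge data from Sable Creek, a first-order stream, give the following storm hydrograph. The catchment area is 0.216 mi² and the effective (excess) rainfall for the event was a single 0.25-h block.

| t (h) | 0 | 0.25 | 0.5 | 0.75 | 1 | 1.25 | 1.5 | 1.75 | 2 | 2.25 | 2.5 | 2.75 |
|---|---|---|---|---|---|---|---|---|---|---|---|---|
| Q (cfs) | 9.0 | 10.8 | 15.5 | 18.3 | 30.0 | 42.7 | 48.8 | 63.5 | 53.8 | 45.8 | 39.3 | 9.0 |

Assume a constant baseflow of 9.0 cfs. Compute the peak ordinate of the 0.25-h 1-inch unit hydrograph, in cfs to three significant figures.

Direct runoff: 0.0, 1.8, 6.5, 9.3, 21.0, 33.7, 39.8, 54.5, 44.8, 36.8, 30.3, 0.0 cfs; ΣQ_DR = 278.5 cfs, peak = 54.5 cfs.
Runoff depth d = ΣQ_DR·Δt / A = 278.5 × 900 / (0.216 mi²) = 0.4995 in.
The 1-inch UH is the DRH scaled by (1 in)/d, so U_p = 54.5 × 1/0.4995 = 109 cfs.

U_p ≈ 109 cfs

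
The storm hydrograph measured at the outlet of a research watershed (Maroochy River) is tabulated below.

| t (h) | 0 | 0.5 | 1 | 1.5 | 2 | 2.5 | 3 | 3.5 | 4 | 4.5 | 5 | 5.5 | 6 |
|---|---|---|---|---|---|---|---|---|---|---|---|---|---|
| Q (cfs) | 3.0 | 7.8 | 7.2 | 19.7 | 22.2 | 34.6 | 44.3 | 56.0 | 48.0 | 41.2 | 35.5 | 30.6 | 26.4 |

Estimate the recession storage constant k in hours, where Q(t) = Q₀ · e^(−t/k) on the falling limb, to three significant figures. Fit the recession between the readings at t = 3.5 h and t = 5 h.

k ≈ 3.29 h

On the falling limb, Q drops from 56.0 to 35.5 cfs between t = 3.5 h and t = 5 h (Δt = 1.5 h).
k = −Δt / ln(Q₂/Q₁) = −1.5 / ln(35.5/56.0) = 3.29 h.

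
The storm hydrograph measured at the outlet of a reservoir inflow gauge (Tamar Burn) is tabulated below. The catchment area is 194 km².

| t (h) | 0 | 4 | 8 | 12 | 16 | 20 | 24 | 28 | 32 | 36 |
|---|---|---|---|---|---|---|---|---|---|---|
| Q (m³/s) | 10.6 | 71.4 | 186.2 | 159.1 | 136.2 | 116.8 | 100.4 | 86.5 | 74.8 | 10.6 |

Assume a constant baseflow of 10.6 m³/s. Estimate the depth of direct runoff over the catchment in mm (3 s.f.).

d ≈ 62.8 mm

Direct runoff: 0.0, 60.8, 175.6, 148.5, 125.6, 106.2, 89.8, 75.9, 64.2, 0.0 m³/s; ΣQ_DR = 846.6 m³/s.
V = ΣQ_DR · Δt = 846.6 × 14400 s = 1.219 × 10^7 m³.
Over A = 194 km², depth = V / A = 62.8 mm.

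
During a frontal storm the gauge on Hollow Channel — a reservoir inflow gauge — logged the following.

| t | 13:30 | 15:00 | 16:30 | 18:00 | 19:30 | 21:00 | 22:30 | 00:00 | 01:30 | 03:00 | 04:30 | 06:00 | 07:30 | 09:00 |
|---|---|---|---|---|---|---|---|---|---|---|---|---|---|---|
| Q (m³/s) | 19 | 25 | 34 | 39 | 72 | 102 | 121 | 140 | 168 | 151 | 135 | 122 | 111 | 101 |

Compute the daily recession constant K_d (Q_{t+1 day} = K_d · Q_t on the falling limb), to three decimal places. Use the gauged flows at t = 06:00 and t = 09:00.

K_d ≈ 0.221

Between t = 06:00 and t = 09:00 the flow falls from 122 to 101 m³/s over 2×1.5 h = 3 h.
Per-interval ratio K = (101/122)^(1/2) = 0.9099; K_d = K^(24/1.5) = 0.221.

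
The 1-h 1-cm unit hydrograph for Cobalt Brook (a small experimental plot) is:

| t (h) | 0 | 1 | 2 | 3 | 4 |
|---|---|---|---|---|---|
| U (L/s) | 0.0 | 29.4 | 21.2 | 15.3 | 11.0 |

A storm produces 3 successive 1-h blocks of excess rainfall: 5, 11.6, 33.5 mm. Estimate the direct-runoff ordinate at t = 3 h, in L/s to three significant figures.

By discrete convolution, Q_j = Σ (P_i / 10 mm) · U_{j−i}.
At t = 3 h (j=3): Q = (5/10)·15.3 + (11.6/10)·21.2 + (33.5/10)·29.4 = 131 L/s.

Q ≈ 131 L/s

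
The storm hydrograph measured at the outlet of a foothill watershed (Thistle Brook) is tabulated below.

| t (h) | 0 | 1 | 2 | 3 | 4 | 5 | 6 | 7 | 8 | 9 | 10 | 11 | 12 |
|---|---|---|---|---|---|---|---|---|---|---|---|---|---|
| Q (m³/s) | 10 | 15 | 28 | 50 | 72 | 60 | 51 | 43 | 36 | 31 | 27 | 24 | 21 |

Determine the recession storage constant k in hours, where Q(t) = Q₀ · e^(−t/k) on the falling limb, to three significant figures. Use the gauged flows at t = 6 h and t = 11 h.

k ≈ 6.63 h

On the falling limb, Q drops from 51 to 24 m³/s between t = 6 h and t = 11 h (Δt = 5 h).
k = −Δt / ln(Q₂/Q₁) = −5 / ln(24/51) = 6.63 h.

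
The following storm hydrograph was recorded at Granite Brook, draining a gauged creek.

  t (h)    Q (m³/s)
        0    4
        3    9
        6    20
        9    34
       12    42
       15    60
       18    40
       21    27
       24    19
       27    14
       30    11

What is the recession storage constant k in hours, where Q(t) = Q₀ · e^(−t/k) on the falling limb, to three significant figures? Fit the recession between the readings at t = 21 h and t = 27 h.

k ≈ 9.14 h

On the falling limb, Q drops from 27 to 14 m³/s between t = 21 h and t = 27 h (Δt = 6 h).
k = −Δt / ln(Q₂/Q₁) = −6 / ln(14/27) = 9.14 h.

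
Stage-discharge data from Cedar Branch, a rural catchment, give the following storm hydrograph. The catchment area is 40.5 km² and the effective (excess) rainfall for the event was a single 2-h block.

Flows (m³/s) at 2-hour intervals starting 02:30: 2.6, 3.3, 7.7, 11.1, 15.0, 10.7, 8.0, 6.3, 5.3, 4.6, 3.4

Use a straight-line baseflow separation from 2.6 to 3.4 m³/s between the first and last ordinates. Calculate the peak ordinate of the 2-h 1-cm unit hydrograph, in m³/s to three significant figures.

Direct runoff: 0.00, 0.62, 4.94, 8.26, 12.08, 7.70, 4.92, 3.14, 2.06, 1.28, 0.00 m³/s; ΣQ_DR = 45.00 m³/s, peak = 12.08 m³/s.
Runoff depth d = ΣQ_DR·Δt / A = 45.00 × 7200 / (40.5 km²) = 8.000 mm.
The 1-cm UH is the DRH scaled by (10 mm)/d, so U_p = 12.08 × 10/8.000 = 15.1 m³/s.

U_p ≈ 15.1 m³/s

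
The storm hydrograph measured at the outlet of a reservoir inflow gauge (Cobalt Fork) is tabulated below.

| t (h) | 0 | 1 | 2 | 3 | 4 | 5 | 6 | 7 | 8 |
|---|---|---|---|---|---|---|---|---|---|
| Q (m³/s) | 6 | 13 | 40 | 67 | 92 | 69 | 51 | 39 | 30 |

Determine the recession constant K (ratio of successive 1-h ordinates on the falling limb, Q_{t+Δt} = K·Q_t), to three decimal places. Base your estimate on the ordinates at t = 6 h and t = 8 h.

Using the recession-limb readings at t = 6 h and t = 8 h: Q falls from 51 to 30 m³/s over 2 intervals.
K = (Q₂/Q₁)^(1/2) = (30/51)^(1/2) = 0.767.

K ≈ 0.767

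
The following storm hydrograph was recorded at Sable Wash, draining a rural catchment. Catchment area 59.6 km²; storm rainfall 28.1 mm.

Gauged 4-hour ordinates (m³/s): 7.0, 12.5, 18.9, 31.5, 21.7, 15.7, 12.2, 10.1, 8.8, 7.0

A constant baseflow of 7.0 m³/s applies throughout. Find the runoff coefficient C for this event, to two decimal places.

ΣQ_DR = 75.40 m³/s; V = ΣQ_DR·Δt = 1.086 × 10^6 m³.
Runoff depth d = V / A = 18.22 mm.
C = d / P = 18.22 / 28.1 = 0.65.

C ≈ 0.65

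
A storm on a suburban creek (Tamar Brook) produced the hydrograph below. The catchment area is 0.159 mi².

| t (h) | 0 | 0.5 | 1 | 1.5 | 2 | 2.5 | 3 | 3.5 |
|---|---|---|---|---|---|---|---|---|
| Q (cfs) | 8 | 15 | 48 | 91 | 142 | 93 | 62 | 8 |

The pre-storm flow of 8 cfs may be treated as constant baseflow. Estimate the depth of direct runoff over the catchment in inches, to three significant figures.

d ≈ 1.96 in

Direct runoff: 0.0, 7.0, 40.0, 83.0, 134.0, 85.0, 54.0, 0.0 cfs; ΣQ_DR = 403.0 cfs.
V = ΣQ_DR · Δt = 403.0 × 1800 s = 7.254 × 10^5 ft³.
Over A = 0.159 mi², depth = V / A = 1.96 in.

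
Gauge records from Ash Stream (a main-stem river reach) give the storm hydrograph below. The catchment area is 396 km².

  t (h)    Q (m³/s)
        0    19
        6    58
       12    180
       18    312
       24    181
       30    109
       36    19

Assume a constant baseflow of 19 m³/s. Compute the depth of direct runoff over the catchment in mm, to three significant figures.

d ≈ 40.6 mm

Direct runoff: 0.0, 39.0, 161.0, 293.0, 162.0, 90.0, 0.0 m³/s; ΣQ_DR = 745.0 m³/s.
V = ΣQ_DR · Δt = 745.0 × 21600 s = 1.609 × 10^7 m³.
Over A = 396 km², depth = V / A = 40.6 mm.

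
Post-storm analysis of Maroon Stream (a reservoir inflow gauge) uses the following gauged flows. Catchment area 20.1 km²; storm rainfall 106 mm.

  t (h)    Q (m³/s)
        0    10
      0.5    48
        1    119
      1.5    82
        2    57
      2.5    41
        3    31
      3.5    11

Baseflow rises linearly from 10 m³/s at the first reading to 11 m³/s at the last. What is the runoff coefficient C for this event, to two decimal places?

ΣQ_DR = 315.0 m³/s; V = ΣQ_DR·Δt = 5.670 × 10^5 m³.
Runoff depth d = V / A = 28.21 mm.
C = d / P = 28.21 / 106 = 0.27.

C ≈ 0.27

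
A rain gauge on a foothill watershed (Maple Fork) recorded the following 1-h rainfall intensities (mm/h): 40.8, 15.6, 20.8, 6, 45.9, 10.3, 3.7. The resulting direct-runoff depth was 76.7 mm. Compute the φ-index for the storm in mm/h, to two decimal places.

Only the 4 blocks with intensity above φ contribute runoff: 40.8, 15.6, 20.8, 45.9 mm/h.
Σ(I−φ)·Δt = d  ⇒  (40.8+15.6+20.8+45.9 − 4φ)·1 = 76.7
φ = (123.1 − 76.7/1) / 4 = 11.60 mm/h.

φ ≈ 11.60 mm/h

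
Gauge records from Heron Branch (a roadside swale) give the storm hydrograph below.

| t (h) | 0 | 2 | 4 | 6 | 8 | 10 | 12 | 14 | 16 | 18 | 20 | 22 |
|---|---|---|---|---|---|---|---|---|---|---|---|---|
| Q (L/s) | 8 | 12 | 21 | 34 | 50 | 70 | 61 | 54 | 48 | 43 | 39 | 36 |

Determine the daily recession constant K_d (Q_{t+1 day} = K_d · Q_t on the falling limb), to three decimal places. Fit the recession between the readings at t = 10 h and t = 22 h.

K_d ≈ 0.264

Between t = 10 h and t = 22 h the flow falls from 70 to 36 L/s over 6×2 h = 12 h.
Per-interval ratio K = (36/70)^(1/6) = 0.8951; K_d = K^(24/2) = 0.264.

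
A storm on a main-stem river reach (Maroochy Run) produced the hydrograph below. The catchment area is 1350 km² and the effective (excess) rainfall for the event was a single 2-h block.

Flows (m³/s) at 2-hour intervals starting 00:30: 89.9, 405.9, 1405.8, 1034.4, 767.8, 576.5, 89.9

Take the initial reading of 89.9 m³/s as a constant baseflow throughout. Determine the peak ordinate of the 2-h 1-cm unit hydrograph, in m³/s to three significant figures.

Direct runoff: 0.0, 316.0, 1315.9, 944.5, 677.9, 486.6, 0.0 m³/s; ΣQ_DR = 3741 m³/s, peak = 1315.9 m³/s.
Runoff depth d = ΣQ_DR·Δt / A = 3741 × 7200 / (1350 km²) = 19.95 mm.
The 1-cm UH is the DRH scaled by (10 mm)/d, so U_p = 1315.9 × 10/19.95 = 660 m³/s.

U_p ≈ 660 m³/s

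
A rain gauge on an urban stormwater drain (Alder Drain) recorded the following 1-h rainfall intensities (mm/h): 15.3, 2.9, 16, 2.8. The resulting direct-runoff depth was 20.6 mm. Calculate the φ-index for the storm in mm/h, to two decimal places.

φ ≈ 5.35 mm/h

Only the 2 blocks with intensity above φ contribute runoff: 15.3, 16 mm/h.
Σ(I−φ)·Δt = d  ⇒  (15.3+16 − 2φ)·1 = 20.6
φ = (31.30 − 20.6/1) / 2 = 5.35 mm/h.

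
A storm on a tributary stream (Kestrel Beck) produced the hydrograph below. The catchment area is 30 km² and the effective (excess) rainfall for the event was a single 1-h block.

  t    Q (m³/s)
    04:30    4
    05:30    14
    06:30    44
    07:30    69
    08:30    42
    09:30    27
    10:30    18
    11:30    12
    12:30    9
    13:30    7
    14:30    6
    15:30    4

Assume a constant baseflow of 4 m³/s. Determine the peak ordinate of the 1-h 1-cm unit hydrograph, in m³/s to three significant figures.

U_p ≈ 26.0 m³/s

Direct runoff: 0.0, 10.0, 40.0, 65.0, 38.0, 23.0, 14.0, 8.0, 5.0, 3.0, 2.0, 0.0 m³/s; ΣQ_DR = 208.0 m³/s, peak = 65.0 m³/s.
Runoff depth d = ΣQ_DR·Δt / A = 208.0 × 3600 / (30 km²) = 24.96 mm.
The 1-cm UH is the DRH scaled by (10 mm)/d, so U_p = 65.0 × 10/24.96 = 26.0 m³/s.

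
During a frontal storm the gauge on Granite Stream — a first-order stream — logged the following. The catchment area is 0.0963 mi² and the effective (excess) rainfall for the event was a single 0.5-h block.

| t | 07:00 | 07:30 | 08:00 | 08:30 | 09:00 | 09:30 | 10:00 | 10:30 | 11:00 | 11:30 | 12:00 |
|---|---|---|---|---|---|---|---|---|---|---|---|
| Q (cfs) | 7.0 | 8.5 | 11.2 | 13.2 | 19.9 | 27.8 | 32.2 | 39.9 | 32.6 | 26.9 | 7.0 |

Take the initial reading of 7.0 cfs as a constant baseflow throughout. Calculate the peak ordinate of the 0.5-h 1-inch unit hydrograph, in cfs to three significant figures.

Direct runoff: 0.0, 1.5, 4.2, 6.2, 12.9, 20.8, 25.2, 32.9, 25.6, 19.9, 0.0 cfs; ΣQ_DR = 149.2 cfs, peak = 32.9 cfs.
Runoff depth d = ΣQ_DR·Δt / A = 149.2 × 1800 / (0.0963 mi²) = 1.200 in.
The 1-inch UH is the DRH scaled by (1 in)/d, so U_p = 32.9 × 1/1.200 = 27.4 cfs.

U_p ≈ 27.4 cfs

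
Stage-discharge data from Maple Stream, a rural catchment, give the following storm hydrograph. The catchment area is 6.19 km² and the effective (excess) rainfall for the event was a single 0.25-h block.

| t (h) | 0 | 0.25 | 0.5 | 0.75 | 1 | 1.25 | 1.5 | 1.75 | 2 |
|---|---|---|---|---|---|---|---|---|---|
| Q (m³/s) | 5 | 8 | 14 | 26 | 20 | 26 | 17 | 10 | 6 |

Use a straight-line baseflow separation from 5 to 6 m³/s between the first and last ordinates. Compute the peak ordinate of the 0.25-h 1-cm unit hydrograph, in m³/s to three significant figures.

U_p ≈ 17.2 m³/s

Direct runoff: 0.00, 2.88, 8.75, 20.62, 14.50, 20.38, 11.25, 4.12, 0.00 m³/s; ΣQ_DR = 82.50 m³/s, peak = 20.62 m³/s.
Runoff depth d = ΣQ_DR·Δt / A = 82.50 × 900 / (6.19 km²) = 12.00 mm.
The 1-cm UH is the DRH scaled by (10 mm)/d, so U_p = 20.62 × 10/12.00 = 17.2 m³/s.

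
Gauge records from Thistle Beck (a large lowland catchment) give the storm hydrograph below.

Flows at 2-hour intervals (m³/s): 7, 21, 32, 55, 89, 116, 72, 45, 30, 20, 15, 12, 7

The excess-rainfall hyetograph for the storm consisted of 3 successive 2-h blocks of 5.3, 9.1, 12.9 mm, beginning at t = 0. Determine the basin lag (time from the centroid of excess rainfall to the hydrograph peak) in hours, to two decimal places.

Centroid of excess rainfall: t_c = Σ P_i·t̄_i / ΣP_i = 3.5568 h (block centres at 1, 3, 5 h).
Hydrograph peak occurs at t = 10 h, so basin lag t_L = 10 − 3.5568 = 6.44 h.

t_L ≈ 6.44 h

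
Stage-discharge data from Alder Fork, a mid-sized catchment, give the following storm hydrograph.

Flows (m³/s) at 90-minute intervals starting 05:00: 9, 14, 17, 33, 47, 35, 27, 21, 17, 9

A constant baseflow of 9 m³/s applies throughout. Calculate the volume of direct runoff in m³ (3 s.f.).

V ≈ 7.51 × 10^5 m³

Direct-runoff ordinates (Q − Q_b): 0.0, 5.0, 8.0, 24.0, 38.0, 26.0, 18.0, 12.0, 8.0, 0.0 m³/s.
ΣQ_DR = 139.0 m³/s.
With Δt = 1.5 h = 5400 s, V = ΣQ_DR · Δt = 139.0 × 5400 = 7.51 × 10^5 m³.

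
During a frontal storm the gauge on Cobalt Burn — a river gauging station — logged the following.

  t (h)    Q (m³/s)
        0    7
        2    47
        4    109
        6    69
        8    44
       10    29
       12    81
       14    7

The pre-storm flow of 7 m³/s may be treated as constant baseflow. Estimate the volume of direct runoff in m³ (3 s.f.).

Direct-runoff ordinates (Q − Q_b): 0.0, 40.0, 102.0, 62.0, 37.0, 22.0, 74.0, 0.0 m³/s.
ΣQ_DR = 337.0 m³/s.
With Δt = 2 h = 7200 s, V = ΣQ_DR · Δt = 337.0 × 7200 = 2.43 × 10^6 m³.

V ≈ 2.43 × 10^6 m³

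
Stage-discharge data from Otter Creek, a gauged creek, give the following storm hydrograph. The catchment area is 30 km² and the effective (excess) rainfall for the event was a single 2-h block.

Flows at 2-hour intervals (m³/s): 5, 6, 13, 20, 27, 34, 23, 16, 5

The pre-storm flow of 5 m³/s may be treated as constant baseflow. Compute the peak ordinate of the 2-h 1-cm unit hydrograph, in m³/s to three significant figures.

U_p ≈ 11.6 m³/s

Direct runoff: 0.0, 1.0, 8.0, 15.0, 22.0, 29.0, 18.0, 11.0, 0.0 m³/s; ΣQ_DR = 104.0 m³/s, peak = 29.0 m³/s.
Runoff depth d = ΣQ_DR·Δt / A = 104.0 × 7200 / (30 km²) = 24.96 mm.
The 1-cm UH is the DRH scaled by (10 mm)/d, so U_p = 29.0 × 10/24.96 = 11.6 m³/s.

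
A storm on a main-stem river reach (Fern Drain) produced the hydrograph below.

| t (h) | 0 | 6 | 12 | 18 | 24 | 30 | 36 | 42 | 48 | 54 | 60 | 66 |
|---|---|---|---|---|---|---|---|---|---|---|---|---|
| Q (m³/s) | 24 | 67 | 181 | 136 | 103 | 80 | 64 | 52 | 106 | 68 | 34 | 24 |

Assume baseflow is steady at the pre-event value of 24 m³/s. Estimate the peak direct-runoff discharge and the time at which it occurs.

Subtracting baseflow gives direct-runoff ordinates: 0.0, 43.0, 157.0, 112.0, 79.0, 56.0, 40.0, 28.0, 82.0, 44.0, 10.0, 0.0 m³/s.
The maximum is 157.0 m³/s, occurring at the reading for t = 12 h.

Q_p = 157.0 m³/s at t = 12 h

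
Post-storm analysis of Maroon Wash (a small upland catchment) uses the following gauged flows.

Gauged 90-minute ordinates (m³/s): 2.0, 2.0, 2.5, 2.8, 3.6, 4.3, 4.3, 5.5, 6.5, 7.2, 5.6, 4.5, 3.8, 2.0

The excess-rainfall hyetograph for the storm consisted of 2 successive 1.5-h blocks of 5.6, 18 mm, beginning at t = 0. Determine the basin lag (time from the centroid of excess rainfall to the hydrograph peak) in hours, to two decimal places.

t_L ≈ 11.61 h

Centroid of excess rainfall: t_c = Σ P_i·t̄_i / ΣP_i = 1.8941 h (block centres at 0.75, 2.25 h).
Hydrograph peak occurs at t = 13.5 h, so basin lag t_L = 13.5 − 1.8941 = 11.61 h.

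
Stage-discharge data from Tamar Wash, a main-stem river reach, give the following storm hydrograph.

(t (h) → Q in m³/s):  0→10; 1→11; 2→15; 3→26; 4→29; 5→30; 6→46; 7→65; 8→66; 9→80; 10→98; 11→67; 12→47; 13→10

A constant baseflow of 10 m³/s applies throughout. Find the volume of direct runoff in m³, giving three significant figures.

Direct-runoff ordinates (Q − Q_b): 0.0, 1.0, 5.0, 16.0, 19.0, 20.0, 36.0, 55.0, 56.0, 70.0, 88.0, 57.0, 37.0, 0.0 m³/s.
ΣQ_DR = 460.0 m³/s.
With Δt = 1 h = 3600 s, V = ΣQ_DR · Δt = 460.0 × 3600 = 1.66 × 10^6 m³.

V ≈ 1.66 × 10^6 m³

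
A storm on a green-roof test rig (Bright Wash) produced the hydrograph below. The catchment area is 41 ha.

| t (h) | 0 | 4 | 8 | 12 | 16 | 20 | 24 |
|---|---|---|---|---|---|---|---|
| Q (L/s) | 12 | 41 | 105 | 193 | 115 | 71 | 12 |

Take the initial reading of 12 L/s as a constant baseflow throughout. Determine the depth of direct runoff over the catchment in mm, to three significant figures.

Direct runoff: 0.0, 29.0, 93.0, 181.0, 103.0, 59.0, 0.0 L/s; ΣQ_DR = 465.0 L/s.
V = ΣQ_DR · Δt = 465.0 × 14400 s = 6.696 × 10^6 L.
Over A = 41 ha, depth = V / A = 16.3 mm.

d ≈ 16.3 mm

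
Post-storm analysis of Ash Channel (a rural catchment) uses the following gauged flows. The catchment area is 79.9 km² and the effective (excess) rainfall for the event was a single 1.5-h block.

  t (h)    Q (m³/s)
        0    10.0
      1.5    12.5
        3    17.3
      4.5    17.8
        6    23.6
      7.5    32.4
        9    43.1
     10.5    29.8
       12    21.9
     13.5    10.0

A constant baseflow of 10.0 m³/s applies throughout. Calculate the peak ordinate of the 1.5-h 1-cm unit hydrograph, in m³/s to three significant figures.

U_p ≈ 41.4 m³/s

Direct runoff: 0.0, 2.5, 7.3, 7.8, 13.6, 22.4, 33.1, 19.8, 11.9, 0.0 m³/s; ΣQ_DR = 118.4 m³/s, peak = 33.1 m³/s.
Runoff depth d = ΣQ_DR·Δt / A = 118.4 × 5400 / (79.9 km²) = 8.002 mm.
The 1-cm UH is the DRH scaled by (10 mm)/d, so U_p = 33.1 × 10/8.002 = 41.4 m³/s.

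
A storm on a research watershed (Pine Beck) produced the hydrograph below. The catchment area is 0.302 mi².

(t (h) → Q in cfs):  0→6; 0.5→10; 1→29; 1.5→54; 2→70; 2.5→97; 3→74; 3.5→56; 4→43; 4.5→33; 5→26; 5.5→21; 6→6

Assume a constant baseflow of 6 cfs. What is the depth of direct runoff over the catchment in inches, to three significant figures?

Direct runoff: 0.0, 4.0, 23.0, 48.0, 64.0, 91.0, 68.0, 50.0, 37.0, 27.0, 20.0, 15.0, 0.0 cfs; ΣQ_DR = 447.0 cfs.
V = ΣQ_DR · Δt = 447.0 × 1800 s = 8.046 × 10^5 ft³.
Over A = 0.302 mi², depth = V / A = 1.15 in.

d ≈ 1.15 in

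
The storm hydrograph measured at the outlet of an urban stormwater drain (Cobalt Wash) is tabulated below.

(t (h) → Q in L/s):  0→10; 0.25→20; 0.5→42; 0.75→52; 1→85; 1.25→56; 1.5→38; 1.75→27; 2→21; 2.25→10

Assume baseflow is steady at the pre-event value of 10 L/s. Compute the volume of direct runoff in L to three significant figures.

Direct-runoff ordinates (Q − Q_b): 0.0, 10.0, 32.0, 42.0, 75.0, 46.0, 28.0, 17.0, 11.0, 0.0 L/s.
ΣQ_DR = 261.0 L/s.
With Δt = 0.25 h = 900 s, V = ΣQ_DR · Δt = 261.0 × 900 = 2.35 × 10^5 L.

V ≈ 2.35 × 10^5 L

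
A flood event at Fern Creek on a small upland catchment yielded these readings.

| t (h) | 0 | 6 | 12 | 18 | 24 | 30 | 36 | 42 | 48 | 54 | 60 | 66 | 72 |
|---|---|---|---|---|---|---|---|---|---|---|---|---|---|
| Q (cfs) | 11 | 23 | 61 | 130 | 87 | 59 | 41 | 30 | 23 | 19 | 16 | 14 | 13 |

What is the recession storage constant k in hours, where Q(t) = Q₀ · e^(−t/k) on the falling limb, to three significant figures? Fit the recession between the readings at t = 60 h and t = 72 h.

On the falling limb, Q drops from 16 to 13 cfs between t = 60 h and t = 72 h (Δt = 12 h).
k = −Δt / ln(Q₂/Q₁) = −12 / ln(13/16) = 57.8 h.

k ≈ 57.8 h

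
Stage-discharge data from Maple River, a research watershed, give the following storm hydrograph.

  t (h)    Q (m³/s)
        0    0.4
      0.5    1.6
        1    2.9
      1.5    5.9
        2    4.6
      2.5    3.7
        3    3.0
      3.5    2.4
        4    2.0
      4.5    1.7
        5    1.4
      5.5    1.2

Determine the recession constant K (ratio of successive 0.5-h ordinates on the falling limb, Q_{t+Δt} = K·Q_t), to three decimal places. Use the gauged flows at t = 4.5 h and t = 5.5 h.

Using the recession-limb readings at t = 4.5 h and t = 5.5 h: Q falls from 1.7 to 1.2 m³/s over 2 intervals.
K = (Q₂/Q₁)^(1/2) = (1.2/1.7)^(1/2) = 0.840.

K ≈ 0.840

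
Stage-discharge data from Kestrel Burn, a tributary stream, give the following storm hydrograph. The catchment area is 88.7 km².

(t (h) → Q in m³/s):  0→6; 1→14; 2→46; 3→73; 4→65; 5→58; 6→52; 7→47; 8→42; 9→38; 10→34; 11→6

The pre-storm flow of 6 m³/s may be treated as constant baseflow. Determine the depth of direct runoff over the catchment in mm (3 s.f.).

d ≈ 16.6 mm

Direct runoff: 0.0, 8.0, 40.0, 67.0, 59.0, 52.0, 46.0, 41.0, 36.0, 32.0, 28.0, 0.0 m³/s; ΣQ_DR = 409.0 m³/s.
V = ΣQ_DR · Δt = 409.0 × 3600 s = 1.472 × 10^6 m³.
Over A = 88.7 km², depth = V / A = 16.6 mm.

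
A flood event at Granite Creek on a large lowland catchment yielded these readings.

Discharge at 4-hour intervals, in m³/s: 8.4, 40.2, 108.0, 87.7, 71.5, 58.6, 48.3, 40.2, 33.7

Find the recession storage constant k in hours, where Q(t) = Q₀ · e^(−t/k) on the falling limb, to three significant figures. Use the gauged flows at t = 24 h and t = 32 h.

k ≈ 22.2 h

On the falling limb, Q drops from 48.3 to 33.7 m³/s between t = 24 h and t = 32 h (Δt = 8 h).
k = −Δt / ln(Q₂/Q₁) = −8 / ln(33.7/48.3) = 22.2 h.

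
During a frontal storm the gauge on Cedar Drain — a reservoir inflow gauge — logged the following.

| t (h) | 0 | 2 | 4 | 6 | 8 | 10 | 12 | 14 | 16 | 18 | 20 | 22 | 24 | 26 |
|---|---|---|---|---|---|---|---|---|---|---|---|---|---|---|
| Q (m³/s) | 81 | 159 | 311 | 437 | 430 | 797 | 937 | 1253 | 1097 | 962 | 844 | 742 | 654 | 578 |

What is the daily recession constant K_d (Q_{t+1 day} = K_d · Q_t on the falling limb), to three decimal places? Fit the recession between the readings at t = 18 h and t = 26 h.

Between t = 18 h and t = 26 h the flow falls from 962 to 578 m³/s over 4×2 h = 8 h.
Per-interval ratio K = (578/962)^(1/4) = 0.8804; K_d = K^(24/2) = 0.217.

K_d ≈ 0.217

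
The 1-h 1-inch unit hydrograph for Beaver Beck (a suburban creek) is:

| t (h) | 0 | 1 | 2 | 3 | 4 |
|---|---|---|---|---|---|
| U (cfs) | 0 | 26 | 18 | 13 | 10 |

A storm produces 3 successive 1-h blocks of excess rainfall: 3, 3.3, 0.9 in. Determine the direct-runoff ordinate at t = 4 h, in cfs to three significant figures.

Q ≈ 89.1 cfs

By discrete convolution, Q_j = Σ (P_i / 1 in) · U_{j−i}.
At t = 4 h (j=4): Q = (3/1)·10 + (3.3/1)·13 + (0.9/1)·18 = 89.1 cfs.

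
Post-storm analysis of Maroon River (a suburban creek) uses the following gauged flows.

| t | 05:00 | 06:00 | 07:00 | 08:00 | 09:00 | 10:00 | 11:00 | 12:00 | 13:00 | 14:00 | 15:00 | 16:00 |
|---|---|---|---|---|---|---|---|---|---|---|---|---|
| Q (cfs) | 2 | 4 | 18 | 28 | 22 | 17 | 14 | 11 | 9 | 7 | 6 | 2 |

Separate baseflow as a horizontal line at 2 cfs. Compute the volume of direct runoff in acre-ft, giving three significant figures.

Direct-runoff ordinates (Q − Q_b): 0.0, 2.0, 16.0, 26.0, 20.0, 15.0, 12.0, 9.0, 7.0, 5.0, 4.0, 0.0 cfs.
ΣQ_DR = 116.0 cfs.
With Δt = 1 h = 3600 s, V = ΣQ_DR · Δt = 116.0 × 3600 = 4.18 × 10^5 ft³ = 9.59 acre-ft.

V ≈ 9.59 acre-ft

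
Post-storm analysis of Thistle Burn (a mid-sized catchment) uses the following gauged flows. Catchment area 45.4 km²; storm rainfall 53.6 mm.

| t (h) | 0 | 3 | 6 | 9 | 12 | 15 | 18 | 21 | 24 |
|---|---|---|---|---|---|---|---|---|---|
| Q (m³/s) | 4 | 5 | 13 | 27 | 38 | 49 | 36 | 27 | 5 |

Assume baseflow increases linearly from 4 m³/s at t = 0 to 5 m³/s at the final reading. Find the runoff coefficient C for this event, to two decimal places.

ΣQ_DR = 163.5 m³/s; V = ΣQ_DR·Δt = 1.766 × 10^6 m³.
Runoff depth d = V / A = 38.89 mm.
C = d / P = 38.89 / 53.6 = 0.73.

C ≈ 0.73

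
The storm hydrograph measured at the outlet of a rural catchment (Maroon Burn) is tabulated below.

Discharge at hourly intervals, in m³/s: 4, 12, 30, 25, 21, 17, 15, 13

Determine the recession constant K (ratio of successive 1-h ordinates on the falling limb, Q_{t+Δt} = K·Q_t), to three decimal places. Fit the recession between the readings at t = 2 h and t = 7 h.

K ≈ 0.846

Using the recession-limb readings at t = 2 h and t = 7 h: Q falls from 30 to 13 m³/s over 5 intervals.
K = (Q₂/Q₁)^(1/5) = (13/30)^(1/5) = 0.846.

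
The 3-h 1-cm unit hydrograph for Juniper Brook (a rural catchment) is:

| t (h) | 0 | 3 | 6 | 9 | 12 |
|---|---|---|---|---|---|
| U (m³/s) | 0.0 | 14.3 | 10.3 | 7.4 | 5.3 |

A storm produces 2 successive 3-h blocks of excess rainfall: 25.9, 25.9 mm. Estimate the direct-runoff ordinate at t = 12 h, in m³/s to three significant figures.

Q ≈ 32.9 m³/s

By discrete convolution, Q_j = Σ (P_i / 10 mm) · U_{j−i}.
At t = 12 h (j=4): Q = (25.9/10)·5.3 + (25.9/10)·7.4 = 32.9 m³/s.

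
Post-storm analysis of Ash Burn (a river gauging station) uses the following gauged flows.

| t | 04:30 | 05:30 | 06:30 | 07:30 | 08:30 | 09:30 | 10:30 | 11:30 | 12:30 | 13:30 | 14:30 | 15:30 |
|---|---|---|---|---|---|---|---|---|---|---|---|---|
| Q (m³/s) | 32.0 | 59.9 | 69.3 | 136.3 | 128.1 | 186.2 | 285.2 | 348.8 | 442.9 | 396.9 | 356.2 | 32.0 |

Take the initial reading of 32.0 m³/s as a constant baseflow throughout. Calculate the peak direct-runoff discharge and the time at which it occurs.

Subtracting baseflow gives direct-runoff ordinates: 0.0, 27.9, 37.3, 104.3, 96.1, 154.2, 253.2, 316.8, 410.9, 364.9, 324.2, 0.0 m³/s.
The maximum is 410.9 m³/s, occurring at the reading for t = 12:30.

Q_p = 410.9 m³/s at t = 12:30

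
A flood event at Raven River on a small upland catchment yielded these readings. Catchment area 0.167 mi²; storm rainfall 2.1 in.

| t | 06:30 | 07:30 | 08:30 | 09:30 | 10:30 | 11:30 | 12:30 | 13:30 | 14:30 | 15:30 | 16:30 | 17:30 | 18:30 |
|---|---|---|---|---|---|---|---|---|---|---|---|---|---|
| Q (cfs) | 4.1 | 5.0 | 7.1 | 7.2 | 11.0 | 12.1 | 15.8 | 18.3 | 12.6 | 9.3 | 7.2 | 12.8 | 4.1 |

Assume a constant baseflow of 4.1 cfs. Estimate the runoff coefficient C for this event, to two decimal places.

ΣQ_DR = 73.30 cfs; V = ΣQ_DR·Δt = 2.639 × 10^5 ft³.
Runoff depth d = V / A = 0.6801 in.
C = d / P = 0.6801 / 2.1 = 0.32.

C ≈ 0.32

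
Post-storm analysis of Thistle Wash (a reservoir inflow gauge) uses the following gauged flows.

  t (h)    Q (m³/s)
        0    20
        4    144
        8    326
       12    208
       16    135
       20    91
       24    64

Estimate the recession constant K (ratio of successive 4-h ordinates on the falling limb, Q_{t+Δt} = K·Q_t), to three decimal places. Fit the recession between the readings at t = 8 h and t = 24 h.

Using the recession-limb readings at t = 8 h and t = 24 h: Q falls from 326 to 64 m³/s over 4 intervals.
K = (Q₂/Q₁)^(1/4) = (64/326)^(1/4) = 0.666.

K ≈ 0.666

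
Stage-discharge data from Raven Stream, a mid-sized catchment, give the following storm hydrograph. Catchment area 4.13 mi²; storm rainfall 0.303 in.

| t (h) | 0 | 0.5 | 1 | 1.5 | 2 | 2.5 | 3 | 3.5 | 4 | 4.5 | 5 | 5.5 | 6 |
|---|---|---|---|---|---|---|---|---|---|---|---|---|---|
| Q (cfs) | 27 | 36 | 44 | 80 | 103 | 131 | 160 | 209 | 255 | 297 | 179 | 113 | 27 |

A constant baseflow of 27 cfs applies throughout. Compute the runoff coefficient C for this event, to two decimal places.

ΣQ_DR = 1310 cfs; V = ΣQ_DR·Δt = 2.358 × 10^6 ft³.
Runoff depth d = V / A = 0.2458 in.
C = d / P = 0.2458 / 0.303 = 0.81.

C ≈ 0.81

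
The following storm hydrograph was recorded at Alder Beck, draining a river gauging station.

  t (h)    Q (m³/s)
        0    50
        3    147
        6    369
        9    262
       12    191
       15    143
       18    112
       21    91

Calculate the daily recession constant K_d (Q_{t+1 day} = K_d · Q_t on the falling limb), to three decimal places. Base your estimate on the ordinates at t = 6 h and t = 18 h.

Between t = 6 h and t = 18 h the flow falls from 369 to 112 m³/s over 4×3 h = 12 h.
Per-interval ratio K = (112/369)^(1/4) = 0.7422; K_d = K^(24/3) = 0.092.

K_d ≈ 0.092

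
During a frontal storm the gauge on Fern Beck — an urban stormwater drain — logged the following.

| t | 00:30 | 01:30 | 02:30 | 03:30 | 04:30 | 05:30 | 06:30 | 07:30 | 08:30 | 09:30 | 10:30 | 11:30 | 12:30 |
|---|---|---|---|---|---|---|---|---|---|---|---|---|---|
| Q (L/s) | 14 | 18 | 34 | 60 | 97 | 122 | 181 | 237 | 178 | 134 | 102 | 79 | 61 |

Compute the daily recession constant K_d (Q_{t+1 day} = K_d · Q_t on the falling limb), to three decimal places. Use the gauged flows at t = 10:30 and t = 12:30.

K_d ≈ 0.002

Between t = 10:30 and t = 12:30 the flow falls from 102 to 61 L/s over 2×1 h = 2 h.
Per-interval ratio K = (61/102)^(1/2) = 0.7733; K_d = K^(24/1) = 0.002.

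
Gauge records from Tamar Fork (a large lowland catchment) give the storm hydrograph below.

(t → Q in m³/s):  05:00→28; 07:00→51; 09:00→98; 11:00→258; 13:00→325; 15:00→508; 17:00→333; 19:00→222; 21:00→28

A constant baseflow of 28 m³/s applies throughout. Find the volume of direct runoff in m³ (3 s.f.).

Direct-runoff ordinates (Q − Q_b): 0.0, 23.0, 70.0, 230.0, 297.0, 480.0, 305.0, 194.0, 0.0 m³/s.
ΣQ_DR = 1599 m³/s.
With Δt = 2 h = 7200 s, V = ΣQ_DR · Δt = 1599 × 7200 = 1.15 × 10^7 m³.

V ≈ 1.15 × 10^7 m³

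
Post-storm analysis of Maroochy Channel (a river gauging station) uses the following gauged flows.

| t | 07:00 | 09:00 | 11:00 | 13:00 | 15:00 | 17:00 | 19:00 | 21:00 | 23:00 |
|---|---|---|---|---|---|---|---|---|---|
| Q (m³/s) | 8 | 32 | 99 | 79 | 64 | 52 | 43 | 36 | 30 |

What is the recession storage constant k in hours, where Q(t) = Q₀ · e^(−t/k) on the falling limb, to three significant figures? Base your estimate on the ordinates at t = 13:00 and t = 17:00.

k ≈ 9.56 h

On the falling limb, Q drops from 79 to 52 m³/s between t = 13:00 and t = 17:00 (Δt = 4 h).
k = −Δt / ln(Q₂/Q₁) = −4 / ln(52/79) = 9.56 h.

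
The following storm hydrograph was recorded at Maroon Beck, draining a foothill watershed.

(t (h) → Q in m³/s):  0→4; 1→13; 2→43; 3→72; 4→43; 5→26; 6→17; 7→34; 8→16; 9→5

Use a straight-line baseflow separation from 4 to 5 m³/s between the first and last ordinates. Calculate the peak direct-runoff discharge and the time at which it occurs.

Q_p = 67.67 m³/s at t = 3 h

Subtracting baseflow gives direct-runoff ordinates: 0.00, 8.89, 38.78, 67.67, 38.56, 21.44, 12.33, 29.22, 11.11, 0.00 m³/s.
The maximum is 67.67 m³/s, occurring at the reading for t = 3 h.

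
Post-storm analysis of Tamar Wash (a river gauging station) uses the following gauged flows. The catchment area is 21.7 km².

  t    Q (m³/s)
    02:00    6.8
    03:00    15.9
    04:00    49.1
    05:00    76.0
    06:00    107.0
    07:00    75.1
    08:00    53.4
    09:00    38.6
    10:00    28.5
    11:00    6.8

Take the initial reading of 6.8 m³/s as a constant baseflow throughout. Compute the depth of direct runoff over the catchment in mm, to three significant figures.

d ≈ 64.6 mm

Direct runoff: 0.0, 9.1, 42.3, 69.2, 100.2, 68.3, 46.6, 31.8, 21.7, 0.0 m³/s; ΣQ_DR = 389.2 m³/s.
V = ΣQ_DR · Δt = 389.2 × 3600 s = 1.401 × 10^6 m³.
Over A = 21.7 km², depth = V / A = 64.6 mm.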